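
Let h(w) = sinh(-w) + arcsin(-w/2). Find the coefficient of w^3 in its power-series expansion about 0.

Combine the two series term by term.
h(0) = 0
h′(0) = -3/2
h′′(0) = 0
h′′′(0) = -9/8
So c_3 = h′′′(0)/3! = -3/16.

-3/16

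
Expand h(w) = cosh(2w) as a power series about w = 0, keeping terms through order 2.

2*w^2 + 1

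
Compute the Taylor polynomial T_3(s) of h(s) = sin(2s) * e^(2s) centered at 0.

Multiply the two series term by term and collect like powers.
[s^0] = 0;  [s^1] = 2;  [s^2] = 4;  [s^3] = 8/3.

8*s^3/3 + 4*s^2 + 2*s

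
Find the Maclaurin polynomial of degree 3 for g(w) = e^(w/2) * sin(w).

Expand each factor separately, then convolve coefficients.
g(0) = 0
g′(0) = 1
g′′(0) = 1
g′′′(0) = -1/4

-w^3/24 + w^2/2 + w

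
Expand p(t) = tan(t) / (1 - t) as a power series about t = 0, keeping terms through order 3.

Multiply the two series term by term and collect like powers.
p(0) = 0
p′(0) = 1
p′′(0) = 2
p′′′(0) = 8
The Taylor polynomial is Σ p^(k)(0)/k! · t^k.

4*t^3/3 + t^2 + t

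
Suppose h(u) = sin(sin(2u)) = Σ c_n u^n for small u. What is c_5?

16/5

Plug the Maclaurin series of the inner function into that of the outer and collect terms.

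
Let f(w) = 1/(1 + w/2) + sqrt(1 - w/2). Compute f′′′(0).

-51/64

Combine the two series term by term.
From the series, [w^3] f = -17/128; multiply by 3! = 6 to get -51/64.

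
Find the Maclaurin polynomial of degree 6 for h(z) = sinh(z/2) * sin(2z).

611*z^6/5760 - 5*z^4/8 + z^2

Take the Cauchy product of the two expansions.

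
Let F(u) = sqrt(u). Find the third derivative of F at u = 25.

3/25000

Differentiate repeatedly and evaluate at the center.
From the series, [(u - 25)^3] F = 1/50000; multiply by 3! = 6 to get 3/25000.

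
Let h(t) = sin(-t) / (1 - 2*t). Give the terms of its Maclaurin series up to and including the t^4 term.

-23*t^4/3 - 23*t^3/6 - 2*t^2 - t

Multiply the numerator's expansion by the denominator's geometric series.
h(0) = 0
h′(0) = -1
h′′(0) = -4
h′′′(0) = -23
h^(4)(0) = -184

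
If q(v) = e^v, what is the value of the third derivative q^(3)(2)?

The coefficient of (v - 2)^3 in the expansion is e^(2)/6, so q′′′(2) = 3! * (e^(2)/6) = e^(2).

e^(2)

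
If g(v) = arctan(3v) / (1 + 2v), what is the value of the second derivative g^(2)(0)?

-12

Expand each factor separately, then convolve coefficients.
The coefficient of v^2 in the expansion is -6, so g′′(0) = 2! * (-6) = -12.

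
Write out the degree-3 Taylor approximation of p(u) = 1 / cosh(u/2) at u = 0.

Divide the numerator series by the denominator series (power-series long division).
[u^0] = 1;  [u^1] = 0;  [u^2] = -1/8;  [u^3] = 0.

1 - u^2/8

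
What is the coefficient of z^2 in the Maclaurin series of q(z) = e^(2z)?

2

q(0) = 1
q′(0) = 2
q′′(0) = 4
Dividing each by k! gives the coefficients c_0, ..., c_2.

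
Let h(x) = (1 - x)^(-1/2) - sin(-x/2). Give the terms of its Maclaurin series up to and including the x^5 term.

Add the two expansions coefficient-wise.
h(0) = 1
h′(0) = 1
h′′(0) = 3/4
h′′′(0) = 7/4
h^(4)(0) = 105/16
h^(5)(0) = 473/16

473*x^5/1920 + 35*x^4/128 + 7*x^3/24 + 3*x^2/8 + x + 1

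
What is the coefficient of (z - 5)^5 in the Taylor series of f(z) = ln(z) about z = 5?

f(5) = ln(5)
f′(5) = 1/5
f′′(5) = -1/25
f′′′(5) = 2/125
f^(4)(5) = -6/625
f^(5)(5) = 24/3125
Dividing each by k! gives the coefficients c_0, ..., c_5.

1/15625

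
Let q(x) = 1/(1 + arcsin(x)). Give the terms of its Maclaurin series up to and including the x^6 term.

Let u equal the inner series; expand the outer function in u and truncate.
q(0) = 1
q′(0) = -1
q′′(0) = 2
q′′′(0) = -7
q^(4)(0) = 32
q^(5)(0) = -189
q^(6)(0) = 1328
The Taylor polynomial is Σ q^(k)(0)/k! · x^k.

83*x^6/45 - 63*x^5/40 + 4*x^4/3 - 7*x^3/6 + x^2 - x + 1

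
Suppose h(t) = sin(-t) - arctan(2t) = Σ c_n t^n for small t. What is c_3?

17/6

Combine the two series term by term.
h(0) = 0
h′(0) = -3
h′′(0) = 0
h′′′(0) = 17
So c_3 = h′′′(0)/3! = 17/6.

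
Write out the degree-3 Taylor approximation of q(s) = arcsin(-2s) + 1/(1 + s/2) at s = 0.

Combine the two series term by term.
q(0) = 1
q′(0) = -5/2
q′′(0) = 1/2
q′′′(0) = -35/4

-35*s^3/24 + s^2/4 - 5*s/2 + 1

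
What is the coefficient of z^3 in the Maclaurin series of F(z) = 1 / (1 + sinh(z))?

-7/6

Expand as Σ (-1)^k u^k with u equal to the inner function's series.
F(0) = 1
F′(0) = -1
F′′(0) = 2
F′′′(0) = -7
Dividing each by k! gives the coefficients c_0, ..., c_3.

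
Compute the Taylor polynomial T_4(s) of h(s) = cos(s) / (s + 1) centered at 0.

Use 1/(1 - r) = Σ r^k on the denominator, then take the Cauchy product.

13*s^4/24 - s^3/2 + s^2/2 - s + 1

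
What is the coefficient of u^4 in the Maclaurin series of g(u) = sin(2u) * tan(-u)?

Take the Cauchy product of the two expansions.
[u^0] = 0;  [u^1] = 0;  [u^2] = -2;  [u^3] = 0;  [u^4] = 2/3.

2/3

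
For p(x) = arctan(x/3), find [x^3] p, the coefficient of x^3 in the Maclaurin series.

-1/81

Use the known series and substitute for the argument.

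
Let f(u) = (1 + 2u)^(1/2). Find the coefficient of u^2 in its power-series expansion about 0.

-1/2

Use the known series and substitute for the argument.
[u^0] = 1;  [u^1] = 1;  [u^2] = -1/2.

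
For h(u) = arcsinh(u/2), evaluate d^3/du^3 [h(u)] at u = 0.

The coefficient of u^3 in the expansion is -1/48, so h′′′(0) = 3! * (-1/48) = -1/8.

-1/8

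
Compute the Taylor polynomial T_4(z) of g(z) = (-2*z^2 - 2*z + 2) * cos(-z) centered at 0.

13*z^4/12 + z^3 - 3*z^2 - 2*z + 2

Multiply each power in the prefactor through the base expansion.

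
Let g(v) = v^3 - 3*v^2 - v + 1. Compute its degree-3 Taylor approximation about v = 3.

(v - 3)^3 + 6*(v - 3)^2 + 8*(v - 3) - 2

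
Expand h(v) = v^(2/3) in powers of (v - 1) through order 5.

h(1) = 1
h′(1) = 2/3
h′′(1) = -2/9
h′′′(1) = 8/27
h^(4)(1) = -56/81
h^(5)(1) = 560/243
Dividing each by k! gives the coefficients c_0, ..., c_5.

14*(v - 1)^5/729 - 7*(v - 1)^4/243 + 4*(v - 1)^3/81 - (v - 1)^2/9 + 2*(v - 1)/3 + 1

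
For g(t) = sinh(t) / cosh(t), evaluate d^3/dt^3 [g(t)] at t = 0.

Invert the denominator's series and multiply.
From the series, [t^3] g = -1/3; multiply by 3! = 6 to get -2.

-2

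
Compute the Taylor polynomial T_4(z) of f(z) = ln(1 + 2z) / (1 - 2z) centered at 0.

28*z^4/3 + 20*z^3/3 + 2*z^2 + 2*z

Expand each factor separately, then convolve coefficients.
[z^0] = 0;  [z^1] = 2;  [z^2] = 2;  [z^3] = 20/3;  [z^4] = 28/3.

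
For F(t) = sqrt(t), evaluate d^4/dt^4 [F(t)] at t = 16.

Compute the successive derivatives at the expansion point and divide by k!.
The coefficient of (t - 16)^4 in the expansion is -5/2097152, so F^(4)(16) = 4! * (-5/2097152) = -15/262144.

-15/262144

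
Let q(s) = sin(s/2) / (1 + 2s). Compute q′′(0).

-2

Write out both Maclaurin series and multiply, keeping only the needed powers.
From the series, [s^2] q = -1; multiply by 2! = 2 to get -2.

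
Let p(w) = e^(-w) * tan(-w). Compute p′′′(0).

-5

Multiply the two series term by term and collect like powers.
From the series, [w^3] p = -5/6; multiply by 3! = 6 to get -5.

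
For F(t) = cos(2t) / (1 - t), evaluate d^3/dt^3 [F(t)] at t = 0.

Expand 1/(denominator) as a geometric series and multiply by the numerator's series.
The coefficient of t^3 in the expansion is -1, so F′′′(0) = 3! * (-1) = -6.

-6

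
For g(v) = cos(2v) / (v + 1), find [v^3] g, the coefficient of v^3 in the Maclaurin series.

1

Expand 1/(denominator) as a geometric series and multiply by the numerator's series.
g(0) = 1
g′(0) = -1
g′′(0) = -2
g′′′(0) = 6
Then c_k = g^(k)(0)/k! gives each Taylor coefficient.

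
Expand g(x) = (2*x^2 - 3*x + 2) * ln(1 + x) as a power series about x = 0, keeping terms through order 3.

25*x^3/6 - 4*x^2 + 2*x

Distribute the polynomial across the series and collect like powers.
[x^0] = 0;  [x^1] = 2;  [x^2] = -4;  [x^3] = 25/6.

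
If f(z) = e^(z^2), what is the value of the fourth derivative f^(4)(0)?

The coefficient of z^4 in the expansion is 1/2, so f^(4)(0) = 4! * (1/2) = 12.

12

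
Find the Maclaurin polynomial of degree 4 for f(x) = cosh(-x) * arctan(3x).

-15*x^3/2 + 3*x

Expand each factor separately, then convolve coefficients.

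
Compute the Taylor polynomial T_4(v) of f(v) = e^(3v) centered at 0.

27*v^4/8 + 9*v^3/2 + 9*v^2/2 + 3*v + 1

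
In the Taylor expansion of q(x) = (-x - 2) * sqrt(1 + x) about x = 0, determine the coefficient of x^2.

-1/4

Multiply each power in the prefactor through the base expansion.
[x^0] = -2;  [x^1] = -2;  [x^2] = -1/4.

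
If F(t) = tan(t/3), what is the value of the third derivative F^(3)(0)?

Use the known series and substitute for the argument.
From the series, [t^3] F = 1/81; multiply by 3! = 6 to get 2/27.

2/27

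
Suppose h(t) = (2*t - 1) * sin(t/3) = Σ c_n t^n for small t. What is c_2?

Multiply each power in the prefactor through the base expansion.
[t^0] = 0;  [t^1] = -1/3;  [t^2] = 2/3.
So c_2 = h′′(0)/2! = 2/3.

2/3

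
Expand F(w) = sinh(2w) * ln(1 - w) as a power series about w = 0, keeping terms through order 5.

Take the Cauchy product of the two expansions.

-7*w^5/6 - 2*w^4 - w^3 - 2*w^2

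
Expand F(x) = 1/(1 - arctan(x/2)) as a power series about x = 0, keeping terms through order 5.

Substitute the inner expansion into the outer series and collect powers.

x^5/160 + x^4/48 + x^3/12 + x^2/4 + x/2 + 1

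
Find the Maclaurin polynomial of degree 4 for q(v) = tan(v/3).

q(0) = 0
q′(0) = 1/3
q′′(0) = 0
q′′′(0) = 2/27
q^(4)(0) = 0
Dividing each by k! gives the coefficients c_0, ..., c_4.

v^3/81 + v/3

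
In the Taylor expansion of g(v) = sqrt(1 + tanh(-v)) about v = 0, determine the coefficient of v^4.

Substitute the inner expansion into the outer series and collect powers.
So c_4 = g^(4)(0)/4! = 17/384.

17/384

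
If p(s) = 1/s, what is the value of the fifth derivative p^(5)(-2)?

-15/8

The coefficient of (s + 2)^5 in the expansion is -1/64, so p^(5)(-2) = 5! * (-1/64) = -15/8.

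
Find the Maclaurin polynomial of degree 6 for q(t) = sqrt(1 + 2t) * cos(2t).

-349*t^6/720 + 13*t^5/24 + 25*t^4/24 - 3*t^3/2 - 5*t^2/2 + t + 1

Expand each factor separately, then convolve coefficients.
[t^0] = 1;  [t^1] = 1;  [t^2] = -5/2;  [t^3] = -3/2;  [t^4] = 25/24;  [t^5] = 13/24;  [t^6] = -349/720.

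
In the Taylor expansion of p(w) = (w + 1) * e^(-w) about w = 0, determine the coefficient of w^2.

-1/2

Distribute the polynomial across the series and collect like powers.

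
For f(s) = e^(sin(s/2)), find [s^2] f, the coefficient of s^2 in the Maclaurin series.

Substitute the inner expansion into the outer series and collect powers.
f(0) = 1
f′(0) = 1/2
f′′(0) = 1/4
Then c_k = f^(k)(0)/k! gives each Taylor coefficient.

1/8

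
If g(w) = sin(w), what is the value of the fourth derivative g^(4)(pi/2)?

Differentiate repeatedly and evaluate at the center.
The coefficient of (w - pi/2)^4 in the expansion is 1/24, so g^(4)(pi/2) = 4! * (1/24) = 1.

1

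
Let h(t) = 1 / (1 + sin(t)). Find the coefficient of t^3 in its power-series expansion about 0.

Use the geometric series for the reciprocal, then substitute.
h(0) = 1
h′(0) = -1
h′′(0) = 2
h′′′(0) = -5
So c_3 = h′′′(0)/3! = -5/6.

-5/6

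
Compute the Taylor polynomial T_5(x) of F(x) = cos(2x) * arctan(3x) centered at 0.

Take the Cauchy product of the two expansions.

343*x^5/5 - 15*x^3 + 3*x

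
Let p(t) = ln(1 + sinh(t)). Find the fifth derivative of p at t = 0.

45

Substitute the inner expansion into the outer series and collect powers.
From the series, [t^5] p = 3/8; multiply by 5! = 120 to get 45.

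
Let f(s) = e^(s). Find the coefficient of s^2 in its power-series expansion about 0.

f(0) = 1
f′(0) = 1
f′′(0) = 1

1/2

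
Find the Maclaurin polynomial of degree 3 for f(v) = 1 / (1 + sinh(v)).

-7*v^3/6 + v^2 - v + 1

Write 1/(1+u) = 1 - u + u^2 - u^3 + ... and substitute the series for u.
f(0) = 1
f′(0) = -1
f′′(0) = 2
f′′′(0) = -7
Then c_k = f^(k)(0)/k! gives each Taylor coefficient.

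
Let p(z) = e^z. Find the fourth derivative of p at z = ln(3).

3

Use the known series and substitute for the argument.
From the series, [(z - ln(3))^4] p = 1/8; multiply by 4! = 24 to get 3.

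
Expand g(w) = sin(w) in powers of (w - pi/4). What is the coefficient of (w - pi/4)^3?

g(pi/4) = sqrt(2)/2
g′(pi/4) = sqrt(2)/2
g′′(pi/4) = -sqrt(2)/2
g′′′(pi/4) = -sqrt(2)/2
The Taylor polynomial is Σ g^(k)(pi/4)/k! · (w - pi/4)^k.

-sqrt(2)/12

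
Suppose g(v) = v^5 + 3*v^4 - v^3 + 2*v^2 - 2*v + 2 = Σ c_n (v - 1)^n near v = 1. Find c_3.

g(1) = 5
g′(1) = 16
g′′(1) = 54
g′′′(1) = 126
The Taylor polynomial is Σ g^(k)(1)/k! · (v - 1)^k.

21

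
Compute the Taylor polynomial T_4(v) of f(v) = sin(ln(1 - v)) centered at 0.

-v^3/6 - v^2/2 - v

Plug the Maclaurin series of the inner function into that of the outer and collect terms.
f(0) = 0
f′(0) = -1
f′′(0) = -1
f′′′(0) = -1
f^(4)(0) = 0
Then c_k = f^(k)(0)/k! gives each Taylor coefficient.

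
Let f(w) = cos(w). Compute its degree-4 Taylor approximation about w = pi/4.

f(pi/4) = sqrt(2)/2
f′(pi/4) = -sqrt(2)/2
f′′(pi/4) = -sqrt(2)/2
f′′′(pi/4) = sqrt(2)/2
f^(4)(pi/4) = sqrt(2)/2
The Taylor polynomial is Σ f^(k)(pi/4)/k! · (w - pi/4)^k.

sqrt(2)*(w - pi/4)^4/48 + sqrt(2)*(w - pi/4)^3/12 - sqrt(2)*(w - pi/4)^2/4 - sqrt(2)*(w - pi/4)/2 + sqrt(2)/2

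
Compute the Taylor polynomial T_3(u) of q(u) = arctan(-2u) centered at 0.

8*u^3/3 - 2*u

[u^0] = 0;  [u^1] = -2;  [u^2] = 0;  [u^3] = 8/3.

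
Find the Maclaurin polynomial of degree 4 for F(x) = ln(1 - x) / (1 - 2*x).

-131*x^4/12 - 16*x^3/3 - 5*x^2/2 - x

Use 1/(1 - r) = Σ r^k on the denominator, then take the Cauchy product.
F(0) = 0
F′(0) = -1
F′′(0) = -5
F′′′(0) = -32
F^(4)(0) = -262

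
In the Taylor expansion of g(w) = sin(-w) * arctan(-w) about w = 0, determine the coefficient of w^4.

-1/2

Take the Cauchy product of the two expansions.
[w^0] = 0;  [w^1] = 0;  [w^2] = 1;  [w^3] = 0;  [w^4] = -1/2.
So c_4 = g^(4)(0)/4! = -1/2.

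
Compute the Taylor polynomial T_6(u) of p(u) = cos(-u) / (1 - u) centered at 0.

389*u^6/720 + 13*u^5/24 + 13*u^4/24 + u^3/2 + u^2/2 + u + 1

Expand each factor separately, then convolve coefficients.
p(0) = 1
p′(0) = 1
p′′(0) = 1
p′′′(0) = 3
p^(4)(0) = 13
p^(5)(0) = 65
p^(6)(0) = 389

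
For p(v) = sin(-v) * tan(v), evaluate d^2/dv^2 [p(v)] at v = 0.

-2

Take the Cauchy product of the two expansions.
From the series, [v^2] p = -1; multiply by 2! = 2 to get -2.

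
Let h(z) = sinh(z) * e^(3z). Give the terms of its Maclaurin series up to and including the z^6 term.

14*z^6/5 + 62*z^5/15 + 5*z^4 + 14*z^3/3 + 3*z^2 + z

Multiply the two series term by term and collect like powers.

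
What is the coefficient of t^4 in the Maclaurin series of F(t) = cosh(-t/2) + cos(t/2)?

1/192

Expand each term separately and add.
F(0) = 2
F′(0) = 0
F′′(0) = 0
F′′′(0) = 0
F^(4)(0) = 1/8
Dividing each by k! gives the coefficients c_0, ..., c_4.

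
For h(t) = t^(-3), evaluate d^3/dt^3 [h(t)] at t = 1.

The coefficient of (t - 1)^3 in the expansion is -10, so h′′′(1) = 3! * (-10) = -60.

-60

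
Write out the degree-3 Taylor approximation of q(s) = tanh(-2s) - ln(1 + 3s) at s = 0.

-19*s^3/3 + 9*s^2/2 - 5*s

Add the two expansions coefficient-wise.
q(0) = 0
q′(0) = -5
q′′(0) = 9
q′′′(0) = -38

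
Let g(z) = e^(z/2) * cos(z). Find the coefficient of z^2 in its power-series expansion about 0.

-3/8

Expand each factor separately, then convolve coefficients.
[z^0] = 1;  [z^1] = 1/2;  [z^2] = -3/8.
So c_2 = g′′(0)/2! = -3/8.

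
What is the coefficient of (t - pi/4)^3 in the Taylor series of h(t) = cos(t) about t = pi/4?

Apply the Taylor formula c_k = f^(k)(a)/k!.
h(pi/4) = sqrt(2)/2
h′(pi/4) = -sqrt(2)/2
h′′(pi/4) = -sqrt(2)/2
h′′′(pi/4) = sqrt(2)/2
So c_3 = h′′′(pi/4)/3! = sqrt(2)/12.

sqrt(2)/12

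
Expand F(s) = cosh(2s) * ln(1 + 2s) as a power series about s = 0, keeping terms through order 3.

Take the Cauchy product of the two expansions.
[s^0] = 0;  [s^1] = 2;  [s^2] = -2;  [s^3] = 20/3.

20*s^3/3 - 2*s^2 + 2*s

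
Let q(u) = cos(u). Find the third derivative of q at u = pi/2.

1

The coefficient of (u - pi/2)^3 in the expansion is 1/6, so q′′′(pi/2) = 3! * (1/6) = 1.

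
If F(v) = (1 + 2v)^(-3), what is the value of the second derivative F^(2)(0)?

48

Apply the Taylor formula c_k = f^(k)(a)/k!.
From the series, [v^2] F = 24; multiply by 2! = 2 to get 48.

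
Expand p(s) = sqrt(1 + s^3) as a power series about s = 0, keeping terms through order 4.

p(0) = 1
p′(0) = 0
p′′(0) = 0
p′′′(0) = 3
p^(4)(0) = 0

s^3/2 + 1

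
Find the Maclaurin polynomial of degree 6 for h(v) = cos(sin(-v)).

-37*v^6/720 + 5*v^4/24 - v^2/2 + 1

Substitute the inner expansion into the outer series and collect powers.
h(0) = 1
h′(0) = 0
h′′(0) = -1
h′′′(0) = 0
h^(4)(0) = 5
h^(5)(0) = 0
h^(6)(0) = -37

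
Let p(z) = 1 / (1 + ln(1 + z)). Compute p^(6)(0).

6578

Expand as Σ (-1)^k u^k with u equal to the inner function's series.
The coefficient of z^6 in the expansion is 3289/360, so p^(6)(0) = 6! * (3289/360) = 6578.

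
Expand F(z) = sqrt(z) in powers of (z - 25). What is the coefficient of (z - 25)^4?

-1/2000000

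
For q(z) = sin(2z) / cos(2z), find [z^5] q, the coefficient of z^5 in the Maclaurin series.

64/15

Divide the numerator series by the denominator series (power-series long division).
q(0) = 0
q′(0) = 2
q′′(0) = 0
q′′′(0) = 16
q^(4)(0) = 0
q^(5)(0) = 512
So c_5 = q^(5)(0)/5! = 64/15.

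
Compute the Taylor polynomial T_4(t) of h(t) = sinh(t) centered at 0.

t^3/6 + t

h(0) = 0
h′(0) = 1
h′′(0) = 0
h′′′(0) = 1
h^(4)(0) = 0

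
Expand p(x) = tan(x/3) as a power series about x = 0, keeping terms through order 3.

Compute the successive derivatives at the expansion point and divide by k!.
[x^0] = 0;  [x^1] = 1/3;  [x^2] = 0;  [x^3] = 1/81.

x^3/81 + x/3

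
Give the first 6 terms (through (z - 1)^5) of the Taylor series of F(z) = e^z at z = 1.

F(1) = e
F′(1) = e
F′′(1) = e
F′′′(1) = e
F^(4)(1) = e
F^(5)(1) = e

e*(z - 1)^5/120 + e*(z - 1)^4/24 + e*(z - 1)^3/6 + e*(z - 1)^2/2 + e*(z - 1) + e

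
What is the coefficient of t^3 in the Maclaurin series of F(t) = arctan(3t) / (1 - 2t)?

Write out both Maclaurin series and multiply, keeping only the needed powers.
[t^0] = 0;  [t^1] = 3;  [t^2] = 6;  [t^3] = 3.
So c_3 = F′′′(0)/3! = 3.

3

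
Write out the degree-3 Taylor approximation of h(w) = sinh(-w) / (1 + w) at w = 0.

-7*w^3/6 + w^2 - w

Multiply the two series term by term and collect like powers.
h(0) = 0
h′(0) = -1
h′′(0) = 2
h′′′(0) = -7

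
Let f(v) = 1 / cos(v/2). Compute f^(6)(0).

61/64

Invert the denominator's series and multiply.
The coefficient of v^6 in the expansion is 61/46080, so f^(6)(0) = 6! * (61/46080) = 61/64.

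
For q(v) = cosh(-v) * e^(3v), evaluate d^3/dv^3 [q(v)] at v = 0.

36

Take the Cauchy product of the two expansions.
The coefficient of v^3 in the expansion is 6, so q′′′(0) = 3! * (6) = 36.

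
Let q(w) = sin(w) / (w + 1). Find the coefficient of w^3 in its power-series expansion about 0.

Multiply the numerator's expansion by the denominator's geometric series.
q(0) = 0
q′(0) = 1
q′′(0) = -2
q′′′(0) = 5

5/6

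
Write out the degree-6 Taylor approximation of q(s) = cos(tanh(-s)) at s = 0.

-59*s^6/240 + 3*s^4/8 - s^2/2 + 1

Let u equal the inner series; expand the outer function in u and truncate.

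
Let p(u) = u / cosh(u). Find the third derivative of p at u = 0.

-3

Divide the numerator series by the denominator series (power-series long division).
The coefficient of u^3 in the expansion is -1/2, so p′′′(0) = 3! * (-1/2) = -3.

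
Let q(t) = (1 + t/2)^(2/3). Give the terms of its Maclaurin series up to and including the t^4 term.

-7*t^4/3888 + t^3/162 - t^2/36 + t/3 + 1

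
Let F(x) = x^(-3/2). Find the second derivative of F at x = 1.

15/4

The coefficient of (x - 1)^2 in the expansion is 15/8, so F′′(1) = 2! * (15/8) = 15/4.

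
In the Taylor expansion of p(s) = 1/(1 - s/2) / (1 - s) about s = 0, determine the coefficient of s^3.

15/8

Take the Cauchy product of the two expansions.
[s^0] = 1;  [s^1] = 3/2;  [s^2] = 7/4;  [s^3] = 15/8.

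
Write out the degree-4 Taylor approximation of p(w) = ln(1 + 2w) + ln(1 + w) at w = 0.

-17*w^4/4 + 3*w^3 - 5*w^2/2 + 3*w

Expand each term separately and add.
[w^0] = 0;  [w^1] = 3;  [w^2] = -5/2;  [w^3] = 3;  [w^4] = -17/4.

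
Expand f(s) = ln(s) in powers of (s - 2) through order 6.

-(s - 2)^6/384 + (s - 2)^5/160 - (s - 2)^4/64 + (s - 2)^3/24 - (s - 2)^2/8 + (s - 2)/2 + ln(2)

[(s - 2)^0] = ln(2);  [(s - 2)^1] = 1/2;  [(s - 2)^2] = -1/8;  [(s - 2)^3] = 1/24;  [(s - 2)^4] = -1/64;  [(s - 2)^5] = 1/160;  [(s - 2)^6] = -1/384.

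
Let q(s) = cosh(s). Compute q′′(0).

Differentiate repeatedly and evaluate at the center.
From the series, [s^2] q = 1/2; multiply by 2! = 2 to get 1.

1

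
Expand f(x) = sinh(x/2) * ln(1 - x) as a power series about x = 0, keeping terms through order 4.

Multiply the two series term by term and collect like powers.
[x^0] = 0;  [x^1] = 0;  [x^2] = -1/2;  [x^3] = -1/4;  [x^4] = -3/16.

-3*x^4/16 - x^3/4 - x^2/2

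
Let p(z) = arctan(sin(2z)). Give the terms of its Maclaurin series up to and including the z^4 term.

-4*z^3 + 2*z

Compose series: expand the inner function first, then feed it into the outer expansion.
p(0) = 0
p′(0) = 2
p′′(0) = 0
p′′′(0) = -24
p^(4)(0) = 0
Dividing each by k! gives the coefficients c_0, ..., c_4.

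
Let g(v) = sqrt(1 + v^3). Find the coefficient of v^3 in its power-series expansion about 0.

g(0) = 1
g′(0) = 0
g′′(0) = 0
g′′′(0) = 3

1/2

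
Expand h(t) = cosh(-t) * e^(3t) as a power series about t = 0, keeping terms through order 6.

Expand each factor separately, then convolve coefficients.
h(0) = 1
h′(0) = 3
h′′(0) = 10
h′′′(0) = 36
h^(4)(0) = 136
h^(5)(0) = 528
h^(6)(0) = 2080
The Taylor polynomial is Σ h^(k)(0)/k! · t^k.

26*t^6/9 + 22*t^5/5 + 17*t^4/3 + 6*t^3 + 5*t^2 + 3*t + 1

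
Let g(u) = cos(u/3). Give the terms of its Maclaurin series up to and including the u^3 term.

1 - u^2/18

g(0) = 1
g′(0) = 0
g′′(0) = -1/9
g′′′(0) = 0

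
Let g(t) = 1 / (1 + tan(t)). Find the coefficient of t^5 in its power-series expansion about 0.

-32/15

Expand as Σ (-1)^k u^k with u equal to the inner function's series.
g(0) = 1
g′(0) = -1
g′′(0) = 2
g′′′(0) = -8
g^(4)(0) = 40
g^(5)(0) = -256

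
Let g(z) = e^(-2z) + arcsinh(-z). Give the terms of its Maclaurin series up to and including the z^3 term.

Expand each term separately and add.
g(0) = 1
g′(0) = -3
g′′(0) = 4
g′′′(0) = -7
Dividing each by k! gives the coefficients c_0, ..., c_3.

-7*z^3/6 + 2*z^2 - 3*z + 1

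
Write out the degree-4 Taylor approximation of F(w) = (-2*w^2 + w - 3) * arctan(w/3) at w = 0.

Shift and add copies of the series according to the polynomial's terms.
F(0) = 0
F′(0) = -1
F′′(0) = 2/3
F′′′(0) = -34/9
F^(4)(0) = -8/27
The Taylor polynomial is Σ F^(k)(0)/k! · w^k.

-w^4/81 - 17*w^3/27 + w^2/3 - w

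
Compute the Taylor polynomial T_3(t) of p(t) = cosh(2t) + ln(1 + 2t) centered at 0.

Expand each term separately and add.
p(0) = 1
p′(0) = 2
p′′(0) = 0
p′′′(0) = 16
Dividing each by k! gives the coefficients c_0, ..., c_3.

8*t^3/3 + 2*t + 1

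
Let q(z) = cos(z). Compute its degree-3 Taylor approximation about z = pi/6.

(z - pi/6)^3/12 - sqrt(3)*(z - pi/6)^2/4 - (z - pi/6)/2 + sqrt(3)/2

[(z - pi/6)^0] = sqrt(3)/2;  [(z - pi/6)^1] = -1/2;  [(z - pi/6)^2] = -sqrt(3)/4;  [(z - pi/6)^3] = 1/12.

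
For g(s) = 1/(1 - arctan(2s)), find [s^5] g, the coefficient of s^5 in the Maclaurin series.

Plug the Maclaurin series of the inner function into that of the outer and collect terms.
g(0) = 1
g′(0) = 2
g′′(0) = 8
g′′′(0) = 32
g^(4)(0) = 128
g^(5)(0) = 768
So c_5 = g^(5)(0)/5! = 32/5.

32/5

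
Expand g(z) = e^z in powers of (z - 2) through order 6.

(z - 2)^6*e^(2)/720 + (z - 2)^5*e^(2)/120 + (z - 2)^4*e^(2)/24 + (z - 2)^3*e^(2)/6 + (z - 2)^2*e^(2)/2 + (z - 2)*e^(2) + e^(2)

Use the known series and substitute for the argument.
g(2) = e^(2)
g′(2) = e^(2)
g′′(2) = e^(2)
g′′′(2) = e^(2)
g^(4)(2) = e^(2)
g^(5)(2) = e^(2)
g^(6)(2) = e^(2)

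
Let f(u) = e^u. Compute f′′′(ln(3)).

The coefficient of (u - ln(3))^3 in the expansion is 1/2, so f′′′(ln(3)) = 3! * (1/2) = 3.

3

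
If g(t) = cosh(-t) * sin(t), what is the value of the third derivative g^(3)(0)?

Write out both Maclaurin series and multiply, keeping only the needed powers.
The coefficient of t^3 in the expansion is 1/3, so g′′′(0) = 3! * (1/3) = 2.

2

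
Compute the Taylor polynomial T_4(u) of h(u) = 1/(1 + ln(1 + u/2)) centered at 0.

11*u^4/48 - 7*u^3/24 + 3*u^2/8 - u/2 + 1

Compose series: expand the inner function first, then feed it into the outer expansion.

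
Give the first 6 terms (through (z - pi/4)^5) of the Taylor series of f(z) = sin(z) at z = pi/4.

Apply the Taylor formula c_k = f^(k)(a)/k!.
f(pi/4) = sqrt(2)/2
f′(pi/4) = sqrt(2)/2
f′′(pi/4) = -sqrt(2)/2
f′′′(pi/4) = -sqrt(2)/2
f^(4)(pi/4) = sqrt(2)/2
f^(5)(pi/4) = sqrt(2)/2
The Taylor polynomial is Σ f^(k)(pi/4)/k! · (z - pi/4)^k.

sqrt(2)*(z - pi/4)^5/240 + sqrt(2)*(z - pi/4)^4/48 - sqrt(2)*(z - pi/4)^3/12 - sqrt(2)*(z - pi/4)^2/4 + sqrt(2)*(z - pi/4)/2 + sqrt(2)/2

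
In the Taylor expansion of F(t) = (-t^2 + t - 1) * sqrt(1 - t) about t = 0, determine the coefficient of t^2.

Shift and add copies of the series according to the polynomial's terms.
[t^0] = -1;  [t^1] = 3/2;  [t^2] = -11/8.
So c_2 = F′′(0)/2! = -11/8.

-11/8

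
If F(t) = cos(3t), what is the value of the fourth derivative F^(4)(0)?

81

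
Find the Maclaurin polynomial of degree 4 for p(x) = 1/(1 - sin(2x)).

32*x^4/3 + 20*x^3/3 + 4*x^2 + 2*x + 1

Compose series: expand the inner function first, then feed it into the outer expansion.
p(0) = 1
p′(0) = 2
p′′(0) = 8
p′′′(0) = 40
p^(4)(0) = 256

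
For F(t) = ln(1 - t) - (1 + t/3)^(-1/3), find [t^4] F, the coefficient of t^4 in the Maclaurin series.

-19823/78732

Add the two expansions coefficient-wise.
F(0) = -1
F′(0) = -8/9
F′′(0) = -85/81
F′′′(0) = -1430/729
F^(4)(0) = -39646/6561
So c_4 = F^(4)(0)/4! = -19823/78732.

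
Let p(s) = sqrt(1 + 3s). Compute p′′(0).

Apply the Taylor formula c_k = f^(k)(a)/k!.
From the series, [s^2] p = -9/8; multiply by 2! = 2 to get -9/4.

-9/4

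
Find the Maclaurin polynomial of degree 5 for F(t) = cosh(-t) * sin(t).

Expand each factor separately, then convolve coefficients.
[t^0] = 0;  [t^1] = 1;  [t^2] = 0;  [t^3] = 1/3;  [t^4] = 0;  [t^5] = -1/30.

-t^5/30 + t^3/3 + t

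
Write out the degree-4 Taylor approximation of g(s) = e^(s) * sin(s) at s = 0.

s^3/3 + s^2 + s

Write out both Maclaurin series and multiply, keeping only the needed powers.
[s^0] = 0;  [s^1] = 1;  [s^2] = 1;  [s^3] = 1/3;  [s^4] = 0.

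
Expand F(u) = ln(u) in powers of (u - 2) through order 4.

F(2) = ln(2)
F′(2) = 1/2
F′′(2) = -1/4
F′′′(2) = 1/4
F^(4)(2) = -3/8
The Taylor polynomial is Σ F^(k)(2)/k! · (u - 2)^k.

-(u - 2)^4/64 + (u - 2)^3/24 - (u - 2)^2/8 + (u - 2)/2 + ln(2)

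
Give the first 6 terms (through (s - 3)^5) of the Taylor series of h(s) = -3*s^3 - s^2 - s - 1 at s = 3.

-3*(s - 3)^3 - 28*(s - 3)^2 - 88*(s - 3) - 94

[(s - 3)^0] = -94;  [(s - 3)^1] = -88;  [(s - 3)^2] = -28;  [(s - 3)^3] = -3;  [(s - 3)^4] = 0;  [(s - 3)^5] = 0.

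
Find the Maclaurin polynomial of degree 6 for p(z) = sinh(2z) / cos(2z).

48*z^5/5 + 16*z^3/3 + 2*z

Divide the numerator series by the denominator series (power-series long division).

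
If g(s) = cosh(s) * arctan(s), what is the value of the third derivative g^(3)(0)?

Take the Cauchy product of the two expansions.
The coefficient of s^3 in the expansion is 1/6, so g′′′(0) = 3! * (1/6) = 1.

1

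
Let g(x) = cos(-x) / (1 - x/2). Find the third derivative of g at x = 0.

Take the Cauchy product of the two expansions.
From the series, [x^3] g = -1/8; multiply by 3! = 6 to get -3/4.

-3/4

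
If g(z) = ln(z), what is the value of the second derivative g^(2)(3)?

The coefficient of (z - 3)^2 in the expansion is -1/18, so g′′(3) = 2! * (-1/18) = -1/9.

-1/9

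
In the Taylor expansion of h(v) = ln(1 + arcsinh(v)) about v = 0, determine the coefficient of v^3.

Let u equal the inner series; expand the outer function in u and truncate.

1/6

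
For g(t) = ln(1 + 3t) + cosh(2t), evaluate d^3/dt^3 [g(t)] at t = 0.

54

Expand each term separately and add.
From the series, [t^3] g = 9; multiply by 3! = 6 to get 54.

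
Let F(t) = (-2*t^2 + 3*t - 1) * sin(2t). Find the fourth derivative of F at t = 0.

-96

Multiply each power in the prefactor through the base expansion.
The coefficient of t^4 in the expansion is -4, so F^(4)(0) = 4! * (-4) = -96.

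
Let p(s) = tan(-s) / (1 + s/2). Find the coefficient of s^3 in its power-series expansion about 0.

Multiply the two series term by term and collect like powers.
So c_3 = p′′′(0)/3! = -7/12.

-7/12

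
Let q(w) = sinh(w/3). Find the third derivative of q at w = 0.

Differentiate repeatedly and evaluate at the center.
From the series, [w^3] q = 1/162; multiply by 3! = 6 to get 1/27.

1/27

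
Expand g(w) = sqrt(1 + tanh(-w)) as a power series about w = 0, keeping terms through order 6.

-721*w^6/46080 - 121*w^5/3840 + 17*w^4/384 + 5*w^3/48 - w^2/8 - w/2 + 1

Let u equal the inner series; expand the outer function in u and truncate.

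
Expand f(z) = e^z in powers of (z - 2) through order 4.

[(z - 2)^0] = e^(2);  [(z - 2)^1] = e^(2);  [(z - 2)^2] = e^(2)/2;  [(z - 2)^3] = e^(2)/6;  [(z - 2)^4] = e^(2)/24.

(z - 2)^4*e^(2)/24 + (z - 2)^3*e^(2)/6 + (z - 2)^2*e^(2)/2 + (z - 2)*e^(2) + e^(2)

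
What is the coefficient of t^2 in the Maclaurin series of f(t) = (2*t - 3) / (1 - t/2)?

Shift and add copies of the series according to the polynomial's terms.
f(0) = -3
f′(0) = 1/2
f′′(0) = 1/2
So c_2 = f′′(0)/2! = 1/4.

1/4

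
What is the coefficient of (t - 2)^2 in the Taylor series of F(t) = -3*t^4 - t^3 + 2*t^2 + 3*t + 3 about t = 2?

[(t - 2)^0] = -39;  [(t - 2)^1] = -97;  [(t - 2)^2] = -76.

-76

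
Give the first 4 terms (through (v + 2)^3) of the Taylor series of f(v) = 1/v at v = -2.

-(v + 2)^3/16 - (v + 2)^2/8 - (v + 2)/4 - 1/2

Apply the Taylor formula c_k = f^(k)(a)/k!.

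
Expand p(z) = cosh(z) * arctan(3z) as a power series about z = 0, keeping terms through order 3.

-15*z^3/2 + 3*z

Write out both Maclaurin series and multiply, keeping only the needed powers.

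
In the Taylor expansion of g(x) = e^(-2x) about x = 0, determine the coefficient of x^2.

[x^0] = 1;  [x^1] = -2;  [x^2] = 2.

2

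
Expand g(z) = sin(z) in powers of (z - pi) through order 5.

-(z - pi)^5/120 + (z - pi)^3/6 - (z - pi)

[(z - pi)^0] = 0;  [(z - pi)^1] = -1;  [(z - pi)^2] = 0;  [(z - pi)^3] = 1/6;  [(z - pi)^4] = 0;  [(z - pi)^5] = -1/120.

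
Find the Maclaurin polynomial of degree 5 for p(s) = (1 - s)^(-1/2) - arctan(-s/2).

323*s^5/1280 + 35*s^4/128 + 13*s^3/48 + 3*s^2/8 + s + 1

Add the two expansions coefficient-wise.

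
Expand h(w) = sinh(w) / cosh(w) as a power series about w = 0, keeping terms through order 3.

Write the quotient as an unknown series and match coefficients against numerator = denominator · series.
h(0) = 0
h′(0) = 1
h′′(0) = 0
h′′′(0) = -2

-w^3/3 + w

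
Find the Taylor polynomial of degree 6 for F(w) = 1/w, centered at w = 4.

(w - 4)^6/16384 - (w - 4)^5/4096 + (w - 4)^4/1024 - (w - 4)^3/256 + (w - 4)^2/64 - (w - 4)/16 + 1/4

F(4) = 1/4
F′(4) = -1/16
F′′(4) = 1/32
F′′′(4) = -3/128
F^(4)(4) = 3/128
F^(5)(4) = -15/512
F^(6)(4) = 45/1024
The Taylor polynomial is Σ F^(k)(4)/k! · (w - 4)^k.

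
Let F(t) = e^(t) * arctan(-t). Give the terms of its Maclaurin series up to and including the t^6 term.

Multiply the two series term by term and collect like powers.

-11*t^6/72 - 3*t^5/40 + t^4/6 - t^3/6 - t^2 - t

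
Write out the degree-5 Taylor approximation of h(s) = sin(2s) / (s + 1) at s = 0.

14*s^5/15 - 2*s^4/3 + 2*s^3/3 - 2*s^2 + 2*s

Multiply the numerator's expansion by the denominator's geometric series.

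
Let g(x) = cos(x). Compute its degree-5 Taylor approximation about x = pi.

-(x - pi)^4/24 + (x - pi)^2/2 - 1

g(pi) = -1
g′(pi) = 0
g′′(pi) = 1
g′′′(pi) = 0
g^(4)(pi) = -1
g^(5)(pi) = 0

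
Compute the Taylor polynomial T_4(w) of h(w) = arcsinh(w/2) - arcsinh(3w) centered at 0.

215*w^3/48 - 5*w/2

Add the two expansions coefficient-wise.
h(0) = 0
h′(0) = -5/2
h′′(0) = 0
h′′′(0) = 215/8
h^(4)(0) = 0
Dividing each by k! gives the coefficients c_0, ..., c_4.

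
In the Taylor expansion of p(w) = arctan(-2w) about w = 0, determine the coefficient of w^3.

8/3

[w^0] = 0;  [w^1] = -2;  [w^2] = 0;  [w^3] = 8/3.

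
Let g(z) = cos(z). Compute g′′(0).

-1

Differentiate repeatedly and evaluate at the center.
The coefficient of z^2 in the expansion is -1/2, so g′′(0) = 2! * (-1/2) = -1.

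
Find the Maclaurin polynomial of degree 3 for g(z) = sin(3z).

-9*z^3/2 + 3*z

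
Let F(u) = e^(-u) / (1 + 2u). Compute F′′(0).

Expand each factor separately, then convolve coefficients.
From the series, [u^2] F = 13/2; multiply by 2! = 2 to get 13.

13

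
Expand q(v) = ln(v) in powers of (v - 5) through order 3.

(v - 5)^3/375 - (v - 5)^2/50 + (v - 5)/5 + ln(5)

Compute the successive derivatives at the expansion point and divide by k!.
q(5) = ln(5)
q′(5) = 1/5
q′′(5) = -1/25
q′′′(5) = 2/125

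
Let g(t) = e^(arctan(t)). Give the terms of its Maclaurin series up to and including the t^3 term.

-t^3/6 + t^2/2 + t + 1

Compose series: expand the inner function first, then feed it into the outer expansion.
g(0) = 1
g′(0) = 1
g′′(0) = 1
g′′′(0) = -1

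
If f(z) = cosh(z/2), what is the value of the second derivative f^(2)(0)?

From the series, [z^2] f = 1/8; multiply by 2! = 2 to get 1/4.

1/4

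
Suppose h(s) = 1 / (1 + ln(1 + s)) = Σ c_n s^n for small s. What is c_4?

Use the geometric series for the reciprocal, then substitute.
[s^0] = 1;  [s^1] = -1;  [s^2] = 3/2;  [s^3] = -7/3;  [s^4] = 11/3.

11/3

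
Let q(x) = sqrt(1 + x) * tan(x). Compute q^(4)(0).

11/2

Take the Cauchy product of the two expansions.
The coefficient of x^4 in the expansion is 11/48, so q^(4)(0) = 4! * (11/48) = 11/2.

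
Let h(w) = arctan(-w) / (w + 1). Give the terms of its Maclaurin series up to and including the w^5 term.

-13*w^5/15 + 2*w^4/3 - 2*w^3/3 + w^2 - w

Use 1/(1 - r) = Σ r^k on the denominator, then take the Cauchy product.
[w^0] = 0;  [w^1] = -1;  [w^2] = 1;  [w^3] = -2/3;  [w^4] = 2/3;  [w^5] = -13/15.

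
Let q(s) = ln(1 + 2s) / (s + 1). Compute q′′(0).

-8

Expand 1/(denominator) as a geometric series and multiply by the numerator's series.
The coefficient of s^2 in the expansion is -4, so q′′(0) = 2! * (-4) = -8.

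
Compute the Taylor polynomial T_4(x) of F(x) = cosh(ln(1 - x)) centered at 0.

x^4/2 + x^3/2 + x^2/2 + 1

Substitute the inner expansion into the outer series and collect powers.
F(0) = 1
F′(0) = 0
F′′(0) = 1
F′′′(0) = 3
F^(4)(0) = 12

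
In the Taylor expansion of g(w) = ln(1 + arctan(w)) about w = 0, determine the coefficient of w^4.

Substitute the inner expansion into the outer series and collect powers.

1/12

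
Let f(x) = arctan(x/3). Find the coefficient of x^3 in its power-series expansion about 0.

-1/81

f(0) = 0
f′(0) = 1/3
f′′(0) = 0
f′′′(0) = -2/27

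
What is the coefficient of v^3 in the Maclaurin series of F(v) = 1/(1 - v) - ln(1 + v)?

2/3

Expand each term separately and add.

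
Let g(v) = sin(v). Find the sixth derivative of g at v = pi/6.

-1/2

The coefficient of (v - pi/6)^6 in the expansion is -1/1440, so g^(6)(pi/6) = 6! * (-1/1440) = -1/2.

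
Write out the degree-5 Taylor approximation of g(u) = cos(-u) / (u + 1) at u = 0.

Expand 1/(denominator) as a geometric series and multiply by the numerator's series.
g(0) = 1
g′(0) = -1
g′′(0) = 1
g′′′(0) = -3
g^(4)(0) = 13
g^(5)(0) = -65
Dividing each by k! gives the coefficients c_0, ..., c_5.

-13*u^5/24 + 13*u^4/24 - u^3/2 + u^2/2 - u + 1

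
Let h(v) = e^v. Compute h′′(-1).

Differentiate repeatedly and evaluate at the center.
The coefficient of (v + 1)^2 in the expansion is e^(-1)/2, so h′′(-1) = 2! * (e^(-1)/2) = e^(-1).

e^(-1)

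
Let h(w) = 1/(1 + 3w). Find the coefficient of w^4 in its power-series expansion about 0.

[w^0] = 1;  [w^1] = -3;  [w^2] = 9;  [w^3] = -27;  [w^4] = 81.

81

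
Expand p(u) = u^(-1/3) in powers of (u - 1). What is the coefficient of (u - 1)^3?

[(u - 1)^0] = 1;  [(u - 1)^1] = -1/3;  [(u - 1)^2] = 2/9;  [(u - 1)^3] = -14/81.

-14/81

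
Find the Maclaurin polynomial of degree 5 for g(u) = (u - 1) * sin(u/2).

-u^5/3840 - u^4/48 + u^3/48 + u^2/2 - u/2

Multiply each power in the prefactor through the base expansion.
[u^0] = 0;  [u^1] = -1/2;  [u^2] = 1/2;  [u^3] = 1/48;  [u^4] = -1/48;  [u^5] = -1/3840.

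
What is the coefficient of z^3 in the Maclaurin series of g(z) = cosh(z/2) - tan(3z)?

Combine the two series term by term.
g(0) = 1
g′(0) = -3
g′′(0) = 1/4
g′′′(0) = -54
Then c_k = g^(k)(0)/k! gives each Taylor coefficient.

-9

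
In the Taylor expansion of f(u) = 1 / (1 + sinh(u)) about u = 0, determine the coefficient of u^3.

Write 1/(1+u) = 1 - u + u^2 - u^3 + ... and substitute the series for u.
f(0) = 1
f′(0) = -1
f′′(0) = 2
f′′′(0) = -7

-7/6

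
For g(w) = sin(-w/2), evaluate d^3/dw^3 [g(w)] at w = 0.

1/8

The coefficient of w^3 in the expansion is 1/48, so g′′′(0) = 3! * (1/48) = 1/8.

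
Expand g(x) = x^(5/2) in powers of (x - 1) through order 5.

3*(x - 1)^5/256 - 5*(x - 1)^4/128 + 5*(x - 1)^3/16 + 15*(x - 1)^2/8 + 5*(x - 1)/2 + 1

Apply the Taylor formula c_k = f^(k)(a)/k!.
g(1) = 1
g′(1) = 5/2
g′′(1) = 15/4
g′′′(1) = 15/8
g^(4)(1) = -15/16
g^(5)(1) = 45/32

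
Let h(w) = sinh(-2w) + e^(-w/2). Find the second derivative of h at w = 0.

1/4

Expand each term separately and add.
The coefficient of w^2 in the expansion is 1/8, so h′′(0) = 2! * (1/8) = 1/4.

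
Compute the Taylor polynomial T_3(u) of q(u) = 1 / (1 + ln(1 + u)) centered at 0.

Use the geometric series for the reciprocal, then substitute.
[u^0] = 1;  [u^1] = -1;  [u^2] = 3/2;  [u^3] = -7/3.

-7*u^3/3 + 3*u^2/2 - u + 1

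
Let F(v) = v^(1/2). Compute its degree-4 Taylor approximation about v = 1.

-5*(v - 1)^4/128 + (v - 1)^3/16 - (v - 1)^2/8 + (v - 1)/2 + 1

F(1) = 1
F′(1) = 1/2
F′′(1) = -1/4
F′′′(1) = 3/8
F^(4)(1) = -15/16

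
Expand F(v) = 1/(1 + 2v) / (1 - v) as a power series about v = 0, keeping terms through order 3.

Multiply the two series term by term and collect like powers.
[v^0] = 1;  [v^1] = -1;  [v^2] = 3;  [v^3] = -5.

-5*v^3 + 3*v^2 - v + 1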